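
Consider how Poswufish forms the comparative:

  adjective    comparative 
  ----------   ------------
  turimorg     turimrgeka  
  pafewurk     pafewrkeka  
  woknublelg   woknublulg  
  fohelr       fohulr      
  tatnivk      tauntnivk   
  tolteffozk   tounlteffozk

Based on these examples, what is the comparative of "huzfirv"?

turimorg and woknublelg both end in -g yet inflect differently (turimrgeka, woknublulg), so the final letter is not what conditions the rule; the second-to-last letter is.
"huzfirv" has second-to-last letter 'r'. The stems whose second-to-last letter is 'r' (turimorg → turimrgeka, pafewurk → pafewrkeka) delete the last vowel and add -eka.
So huzfirv → huzfrveka.

huzfrveka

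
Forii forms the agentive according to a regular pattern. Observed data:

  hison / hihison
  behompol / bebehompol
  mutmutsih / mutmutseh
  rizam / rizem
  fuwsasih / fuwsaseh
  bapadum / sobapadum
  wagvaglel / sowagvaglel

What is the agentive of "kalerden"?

"kalerden" has last vowel 'e'. The one such stem in the data (wagvaglel → sowagvaglel) adds the prefix so-, so the same rule applies.
So kalerden → sokalerden.

sokalerden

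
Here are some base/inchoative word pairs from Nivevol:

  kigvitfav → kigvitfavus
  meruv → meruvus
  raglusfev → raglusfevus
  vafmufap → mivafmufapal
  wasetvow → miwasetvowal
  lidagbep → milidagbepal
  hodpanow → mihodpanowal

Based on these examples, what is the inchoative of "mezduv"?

mezduvus

kigvitfav and vafmufap both have last vowel 'a' yet inflect differently (kigvitfavus, mivafmufapal), so the last vowel is not what conditions the rule; the final letter is.
"mezduv" ends in -v. The stems ending in -v (kigvitfav → kigvitfavus, meruv → meruvus, raglusfev → raglusfevus) add -us.
The other pattern: stems ending in -p or -w add mi- … -al around the stem.
So mezduv → mezduvus.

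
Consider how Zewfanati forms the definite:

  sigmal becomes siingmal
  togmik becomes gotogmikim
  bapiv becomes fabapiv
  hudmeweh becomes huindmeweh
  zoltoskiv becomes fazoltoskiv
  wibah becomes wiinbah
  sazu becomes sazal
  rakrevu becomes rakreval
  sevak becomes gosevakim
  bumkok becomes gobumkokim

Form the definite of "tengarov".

fatengarov

togmik and zoltoskiv both have last vowel 'i' yet inflect differently (gotogmikim, fazoltoskiv), so the last vowel is not what conditions the rule; the final letter is.
"tengarov" ends in -v. The stems ending in -v (zoltoskiv → fazoltoskiv, bapiv → fabapiv) add the prefix fa-.
So tengarov → fatengarov.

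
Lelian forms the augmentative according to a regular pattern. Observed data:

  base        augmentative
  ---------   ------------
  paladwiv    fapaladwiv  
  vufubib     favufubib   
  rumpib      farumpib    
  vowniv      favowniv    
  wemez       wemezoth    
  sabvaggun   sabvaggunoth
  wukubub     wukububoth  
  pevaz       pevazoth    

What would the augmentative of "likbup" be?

likbupoth

vufubib and wukubub both end in -b yet inflect differently (favufubib, wukububoth), so the final letter is not what conditions the rule; the last vowel is.
"likbup" has last vowel 'u'. The stems whose last vowel is 'u' (sabvaggun → sabvaggunoth, wukubub → wukububoth) add -oth.
The other pattern: stems whose last vowel is 'i' add the prefix fa-.
So likbup → likbupoth.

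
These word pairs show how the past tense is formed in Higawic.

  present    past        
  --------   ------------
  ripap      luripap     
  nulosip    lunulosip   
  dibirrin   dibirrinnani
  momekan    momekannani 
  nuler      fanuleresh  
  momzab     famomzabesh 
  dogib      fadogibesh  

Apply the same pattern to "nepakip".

nulosip and dibirrin both have last vowel 'i' yet inflect differently (lunulosip, dibirrinnani), so the last vowel is not what conditions the rule; the final letter is.
"nepakip" ends in -p. The stems ending in -p (ripap → luripap, nulosip → lunulosip) add the prefix lu-.
So nepakip → lunepakip.

lunepakip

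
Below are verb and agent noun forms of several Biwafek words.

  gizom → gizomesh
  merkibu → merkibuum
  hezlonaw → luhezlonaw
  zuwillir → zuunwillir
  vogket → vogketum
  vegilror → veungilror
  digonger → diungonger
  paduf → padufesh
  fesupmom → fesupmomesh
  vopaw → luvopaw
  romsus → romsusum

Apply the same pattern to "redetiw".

luredetiw

gizom and vegilror both have last vowel 'o' yet inflect differently (gizomesh, veungilror), so the last vowel is not what conditions the rule; the final letter is.
"redetiw" ends in -w. The stems ending in -w (vopaw → luvopaw, hezlonaw → luhezlonaw) add the prefix lu-.
So redetiw → luredetiw.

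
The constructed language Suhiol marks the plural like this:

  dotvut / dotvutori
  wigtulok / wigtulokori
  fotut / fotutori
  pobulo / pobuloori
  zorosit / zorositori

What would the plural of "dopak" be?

dopakori

Every pair shown (dotvut → dotvutori, wigtulok → wigtulokori, fotut → fotutori, …) follows the same rule: add -ori.
So dopak → dopakori.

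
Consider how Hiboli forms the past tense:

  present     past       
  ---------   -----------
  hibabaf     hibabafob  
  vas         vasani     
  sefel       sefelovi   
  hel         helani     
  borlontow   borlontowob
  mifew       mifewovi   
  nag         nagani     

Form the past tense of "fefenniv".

fefennivob

"fefenniv" has 3 vowels. The stems with 3 vowels (hibabaf → hibabafob, borlontow → borlontowob) add -ob.
So fefenniv → fefennivob.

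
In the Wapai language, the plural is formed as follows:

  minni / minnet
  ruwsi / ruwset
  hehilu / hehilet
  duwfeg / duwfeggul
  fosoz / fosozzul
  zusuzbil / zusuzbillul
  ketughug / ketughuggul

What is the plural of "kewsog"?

kewsoggul

minni and zusuzbil both have last vowel 'i' yet inflect differently (minnet, zusuzbillul), so the last vowel is not what conditions the rule; whether the stem ends in a vowel or a consonant is.
"kewsog" ends in a consonant. The stems ending in a consonant (duwfeg → duwfeggul, fosoz → fosozzul, zusuzbil → zusuzbillul) double the final consonant and add -ul.
The other pattern: stems ending in a vowel drop the final letter and add -et.
So kewsog → kewsoggul.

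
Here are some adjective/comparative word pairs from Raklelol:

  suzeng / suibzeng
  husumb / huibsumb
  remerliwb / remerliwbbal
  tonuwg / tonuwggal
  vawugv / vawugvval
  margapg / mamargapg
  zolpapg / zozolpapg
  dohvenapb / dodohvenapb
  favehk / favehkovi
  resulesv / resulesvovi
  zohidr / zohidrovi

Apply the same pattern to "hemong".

heibmong

husumb and remerliwb both end in -b yet inflect differently (huibsumb, remerliwbbal), so the final letter is not what conditions the rule; the second-to-last letter is.
"hemong" has second-to-last letter 'n'. The one such stem in the data (suzeng → suibzeng) inserts -ib- after the first vowel (as does husumb), so the same rule applies.
So hemong → heibmong.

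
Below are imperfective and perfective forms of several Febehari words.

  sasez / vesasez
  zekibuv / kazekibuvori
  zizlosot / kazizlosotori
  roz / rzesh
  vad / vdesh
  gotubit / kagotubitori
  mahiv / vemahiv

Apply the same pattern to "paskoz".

vepaskoz

roz and sasez both end in -z yet inflect differently (rzesh, vesasez), so the final letter is not what conditions the rule; the number of vowels is.
"paskoz" has 2 vowels. The stems with 2 vowels (sasez → vesasez, mahiv → vemahiv) add the prefix ve-.
So paskoz → vepaskoz.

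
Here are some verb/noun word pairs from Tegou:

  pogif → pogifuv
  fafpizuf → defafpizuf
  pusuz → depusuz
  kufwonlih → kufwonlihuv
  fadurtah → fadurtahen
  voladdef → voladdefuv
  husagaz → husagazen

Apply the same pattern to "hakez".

fafpizuf and pogif both end in -f yet inflect differently (defafpizuf, pogifuv), so the final letter is not what conditions the rule; the last vowel is.
"hakez" has last vowel 'e'. The one such stem in the data (voladdef → voladdefuv) adds -uv, so the same rule applies.
The other patterns: stems whose last vowel is 'u' add the prefix de-; stems whose last vowel is 'a' add -en.
So hakez → hakezuv.

hakezuv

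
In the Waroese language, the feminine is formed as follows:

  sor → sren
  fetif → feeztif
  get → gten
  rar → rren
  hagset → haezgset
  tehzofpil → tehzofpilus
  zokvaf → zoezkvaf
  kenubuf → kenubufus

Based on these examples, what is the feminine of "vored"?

voezred

get and hagset both end in -t yet inflect differently (gten, haezgset), so the final letter is not what conditions the rule; the number of vowels is.
"vored" has 2 vowels. The stems with 2 vowels (fetif → feeztif, hagset → haezgset, zokvaf → zoezkvaf) insert -ez- after the first vowel.
The other patterns: stems with 1 vowel delete the last vowel and add -en; stems with 3 vowels add -us.
So vored → voezred.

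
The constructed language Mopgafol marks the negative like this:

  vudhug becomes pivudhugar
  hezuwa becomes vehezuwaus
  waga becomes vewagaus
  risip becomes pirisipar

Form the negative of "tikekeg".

pitikekegar

risip and waga both have 2 vowels yet inflect differently (pirisipar, vewagaus), so the number of vowels is not what conditions the rule; whether the stem ends in a vowel or a consonant is.
"tikekeg" ends in a consonant. The stems ending in a consonant (risip → pirisipar, vudhug → pivudhugar) add pi- … -ar around the stem.
The other pattern: stems ending in a vowel add ve- … -us around the stem.
So tikekeg → pitikekegar.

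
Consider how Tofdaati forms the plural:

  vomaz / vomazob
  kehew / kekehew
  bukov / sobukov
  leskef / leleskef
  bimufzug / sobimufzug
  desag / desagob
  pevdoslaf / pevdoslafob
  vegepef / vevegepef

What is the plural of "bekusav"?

bekusavob

"bekusav" has last vowel 'a'. The stems whose last vowel is 'a' (vomaz → vomazob, desag → desagob, pevdoslaf → pevdoslafob) add -ob.
So bekusav → bekusavob.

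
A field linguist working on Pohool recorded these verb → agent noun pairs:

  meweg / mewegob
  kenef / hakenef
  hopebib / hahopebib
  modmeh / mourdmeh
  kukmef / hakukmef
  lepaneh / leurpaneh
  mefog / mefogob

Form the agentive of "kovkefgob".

hakovkefgob

modmeh and meweg both have last vowel 'e' yet inflect differently (mourdmeh, mewegob), so the last vowel is not what conditions the rule; the final letter is.
"kovkefgob" ends in -b. The one such stem in the data (hopebib → hahopebib) adds the prefix ha-, so the same rule applies.
The other patterns: stems ending in -h insert -ur- after the first vowel; stems ending in -g add -ob.
So kovkefgob → hakovkefgob.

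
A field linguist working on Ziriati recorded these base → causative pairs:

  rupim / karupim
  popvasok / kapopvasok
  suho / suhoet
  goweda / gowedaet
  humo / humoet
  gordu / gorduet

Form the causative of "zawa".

zawaet

popvasok and suho both have last vowel 'o' yet inflect differently (kapopvasok, suhoet), so the last vowel is not what conditions the rule; whether the stem ends in a vowel or a consonant is.
"zawa" ends in a vowel. The stems ending in a vowel (suho → suhoet, goweda → gowedaet, humo → humoet) add -et.
So zawa → zawaet.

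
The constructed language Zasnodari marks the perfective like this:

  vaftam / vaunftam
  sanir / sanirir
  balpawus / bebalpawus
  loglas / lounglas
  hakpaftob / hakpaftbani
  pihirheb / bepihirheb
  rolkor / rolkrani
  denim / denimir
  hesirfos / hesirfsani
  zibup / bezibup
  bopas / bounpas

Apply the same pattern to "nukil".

denim and vaftam both end in -m yet inflect differently (denimir, vaunftam), so the final letter is not what conditions the rule; the last vowel is.
"nukil" has last vowel 'i'. The stems whose last vowel is 'i' (denim → denimir, sanir → sanirir) add -ir.
The other patterns: stems whose last vowel is 'a' insert -un- after the first vowel; stems whose last vowel is 'e' or 'u' add the prefix be-; stems whose last vowel is 'o' delete the last vowel and add -ani.
So nukil → nukilir.

nukilir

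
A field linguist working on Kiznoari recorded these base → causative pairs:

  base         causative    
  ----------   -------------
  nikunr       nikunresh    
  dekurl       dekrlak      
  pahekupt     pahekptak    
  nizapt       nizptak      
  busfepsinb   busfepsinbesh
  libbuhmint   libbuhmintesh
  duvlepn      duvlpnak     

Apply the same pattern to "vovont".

vovontesh

libbuhmint and nizapt both end in -t yet inflect differently (libbuhmintesh, nizptak), so the final letter is not what conditions the rule; the second-to-last letter is.
"vovont" has second-to-last letter 'n'. The stems whose second-to-last letter is 'n' (busfepsinb → busfepsinbesh, nikunr → nikunresh, libbuhmint → libbuhmintesh) add -esh.
The other pattern: stems whose second-to-last letter is 'p' or 'r' delete the last vowel and add -ak.
So vovont → vovontesh.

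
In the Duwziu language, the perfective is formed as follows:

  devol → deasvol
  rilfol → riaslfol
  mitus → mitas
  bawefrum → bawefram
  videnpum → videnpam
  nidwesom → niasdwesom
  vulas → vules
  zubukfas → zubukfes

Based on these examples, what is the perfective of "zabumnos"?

vulas and mitus both end in -s yet inflect differently (vules, mitas), so the final letter is not what conditions the rule; the last vowel is.
"zabumnos" has last vowel 'o'. The stems whose last vowel is 'o' (nidwesom → niasdwesom, devol → deasvol, rilfol → riaslfol) insert -as- after the first vowel.
The other patterns: stems whose last vowel is 'a' change the last vowel to 'e'; stems whose last vowel is 'u' change the last vowel to 'a'.
So zabumnos → zaasbumnos.

zaasbumnos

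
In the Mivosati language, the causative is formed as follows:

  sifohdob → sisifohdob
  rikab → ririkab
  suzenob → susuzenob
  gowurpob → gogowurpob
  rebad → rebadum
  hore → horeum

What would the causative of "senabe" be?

rikab and rebad both have last vowel 'a' yet inflect differently (ririkab, rebadum), so the last vowel is not what conditions the rule; the final letter is.
"senabe" ends in -e. The one such stem in the data (hore → horeum) adds -um, so the same rule applies.
The other pattern: stems ending in -b repeat the first consonant+vowel as a prefix.
So senabe → senabeum.

senabeum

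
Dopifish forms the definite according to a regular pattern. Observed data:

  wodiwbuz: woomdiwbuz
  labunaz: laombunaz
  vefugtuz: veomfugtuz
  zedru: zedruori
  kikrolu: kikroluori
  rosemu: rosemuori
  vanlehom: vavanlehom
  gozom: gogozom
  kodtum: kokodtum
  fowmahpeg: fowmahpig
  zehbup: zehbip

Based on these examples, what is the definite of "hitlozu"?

"hitlozu" ends in -u. The stems ending in -u (zedru → zedruori, kikrolu → kikroluori, rosemu → rosemuori) add -ori.
So hitlozu → hitlozuori.

hitlozuori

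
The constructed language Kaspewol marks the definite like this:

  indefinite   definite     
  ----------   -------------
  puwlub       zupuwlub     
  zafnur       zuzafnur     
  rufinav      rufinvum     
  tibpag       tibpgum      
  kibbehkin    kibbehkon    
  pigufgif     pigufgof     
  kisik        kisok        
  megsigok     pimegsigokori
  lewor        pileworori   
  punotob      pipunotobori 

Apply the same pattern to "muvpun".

kisik and megsigok both end in -k yet inflect differently (kisok, pimegsigokori), so the final letter is not what conditions the rule; the last vowel is.
"muvpun" has last vowel 'u'. The stems whose last vowel is 'u' (puwlub → zupuwlub, zafnur → zuzafnur) add the prefix zu-.
So muvpun → zumuvpun.

zumuvpun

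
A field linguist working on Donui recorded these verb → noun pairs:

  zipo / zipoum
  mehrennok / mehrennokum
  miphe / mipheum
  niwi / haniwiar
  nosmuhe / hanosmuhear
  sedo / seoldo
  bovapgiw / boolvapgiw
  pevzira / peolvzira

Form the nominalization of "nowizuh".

miphe and nosmuhe both end in -e yet inflect differently (mipheum, hanosmuhear), so the final letter is not what conditions the rule; the first letter is.
"nowizuh" begins with n-. The stems beginning with n- (niwi → haniwiar, nosmuhe → hanosmuhear) add ha- … -ar around the stem.
So nowizuh → hanowizuhar.

hanowizuhar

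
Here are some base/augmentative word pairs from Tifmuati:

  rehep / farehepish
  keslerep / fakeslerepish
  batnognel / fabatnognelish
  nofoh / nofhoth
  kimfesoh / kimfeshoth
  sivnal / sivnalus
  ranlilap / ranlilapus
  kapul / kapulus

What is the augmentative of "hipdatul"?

batnognel and sivnal both end in -l yet inflect differently (fabatnognelish, sivnalus), so the final letter is not what conditions the rule; the last vowel is.
"hipdatul" has last vowel 'u'. The one such stem in the data (kapul → kapulus) adds -us, so the same rule applies.
So hipdatul → hipdatulus.

hipdatulus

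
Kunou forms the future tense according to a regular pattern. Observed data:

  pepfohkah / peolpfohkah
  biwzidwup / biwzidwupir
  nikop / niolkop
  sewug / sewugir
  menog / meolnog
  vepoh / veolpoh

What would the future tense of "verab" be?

biwzidwup and nikop both end in -p yet inflect differently (biwzidwupir, niolkop), so the final letter is not what conditions the rule; the last vowel is.
"verab" has last vowel 'a'. The one such stem in the data (pepfohkah → peolpfohkah) inserts -ol- after the first vowel (as do nikop, vepoh), so the same rule applies.
The other pattern: stems whose last vowel is 'u' add -ir.
So verab → veolrab.

veolrab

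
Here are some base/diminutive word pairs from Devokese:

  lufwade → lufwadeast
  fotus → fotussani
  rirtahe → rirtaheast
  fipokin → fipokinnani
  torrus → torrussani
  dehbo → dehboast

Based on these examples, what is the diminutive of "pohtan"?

pohtannani

rirtahe and fipokin both have 3 vowels yet inflect differently (rirtaheast, fipokinnani), so the number of vowels is not what conditions the rule; whether the stem ends in a vowel or a consonant is.
"pohtan" ends in a consonant. The stems ending in a consonant (fipokin → fipokinnani, fotus → fotussani, torrus → torrussani) double the final consonant and add -ani.
The other pattern: stems ending in a vowel add -ast.
So pohtan → pohtannani.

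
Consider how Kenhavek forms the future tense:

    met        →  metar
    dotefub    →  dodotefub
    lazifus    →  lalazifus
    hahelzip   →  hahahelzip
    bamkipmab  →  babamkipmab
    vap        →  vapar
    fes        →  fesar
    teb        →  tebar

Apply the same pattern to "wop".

wopar

teb and dotefub both end in -b yet inflect differently (tebar, dodotefub), so the final letter is not what conditions the rule; the number of vowels is.
"wop" has 1 vowel. The stems with 1 vowel (vap → vapar, met → metar, fes → fesar) add -ar.
The other pattern: stems with 3 vowels repeat the first consonant+vowel as a prefix.
So wop → wopar.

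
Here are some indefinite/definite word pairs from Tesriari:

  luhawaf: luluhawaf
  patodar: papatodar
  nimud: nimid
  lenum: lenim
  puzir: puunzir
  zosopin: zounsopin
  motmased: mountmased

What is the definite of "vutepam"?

"vutepam" has last vowel 'a'. The stems whose last vowel is 'a' (luhawaf → luluhawaf, patodar → papatodar) repeat the first consonant+vowel as a prefix.
So vutepam → vuvutepam.

vuvutepam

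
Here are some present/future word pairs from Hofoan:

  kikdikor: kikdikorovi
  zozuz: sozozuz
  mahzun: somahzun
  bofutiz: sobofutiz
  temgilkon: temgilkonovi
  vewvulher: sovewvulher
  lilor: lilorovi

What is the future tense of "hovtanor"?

hovtanorovi

temgilkon and mahzun both end in -n yet inflect differently (temgilkonovi, somahzun), so the final letter is not what conditions the rule; the last vowel is.
"hovtanor" has last vowel 'o'. The stems whose last vowel is 'o' (kikdikor → kikdikorovi, lilor → lilorovi, temgilkon → temgilkonovi) add -ovi.
The other pattern: stems whose last vowel is 'e', 'i' or 'u' add the prefix so-.
So hovtanor → hovtanorovi.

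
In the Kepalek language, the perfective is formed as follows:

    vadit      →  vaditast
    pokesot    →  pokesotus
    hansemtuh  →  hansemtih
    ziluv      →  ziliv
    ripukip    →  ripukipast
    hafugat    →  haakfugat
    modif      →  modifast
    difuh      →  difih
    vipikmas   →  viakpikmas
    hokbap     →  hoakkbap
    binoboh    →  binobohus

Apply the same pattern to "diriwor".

diriworus

"diriwor" has last vowel 'o'. The stems whose last vowel is 'o' (pokesot → pokesotus, binoboh → binobohus) add -us.
The other patterns: stems whose last vowel is 'a' insert -ak- after the first vowel; stems whose last vowel is 'u' change the last vowel to 'i'; stems whose last vowel is 'i' add -ast.
So diriwor → diriworus.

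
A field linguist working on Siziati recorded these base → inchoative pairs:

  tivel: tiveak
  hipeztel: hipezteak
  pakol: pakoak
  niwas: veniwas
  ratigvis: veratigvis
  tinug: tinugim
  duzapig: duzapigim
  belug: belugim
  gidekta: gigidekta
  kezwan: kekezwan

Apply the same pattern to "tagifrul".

tagifruak

ratigvis and duzapig both have last vowel 'i' yet inflect differently (veratigvis, duzapigim), so the last vowel is not what conditions the rule; the final letter is.
"tagifrul" ends in -l. The stems ending in -l (tivel → tiveak, hipeztel → hipezteak, pakol → pakoak) drop the final letter and add -ak.
The other patterns: stems ending in -s add the prefix ve-; stems ending in -g add -im; stems ending in -a or -n repeat the first consonant+vowel as a prefix.
So tagifrul → tagifruak.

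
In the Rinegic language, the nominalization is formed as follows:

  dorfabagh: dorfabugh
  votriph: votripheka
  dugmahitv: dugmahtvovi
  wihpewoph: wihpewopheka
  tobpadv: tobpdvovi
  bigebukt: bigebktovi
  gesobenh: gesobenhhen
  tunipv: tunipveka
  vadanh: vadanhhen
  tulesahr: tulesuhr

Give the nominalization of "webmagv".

webmugv

dorfabagh and votriph both end in -h yet inflect differently (dorfabugh, votripheka), so the final letter is not what conditions the rule; the second-to-last letter is.
"webmagv" has second-to-last letter 'g'. The one such stem in the data (dorfabagh → dorfabugh) changes the last vowel to 'u' (as does tulesahr), so the same rule applies.
So webmagv → webmugv.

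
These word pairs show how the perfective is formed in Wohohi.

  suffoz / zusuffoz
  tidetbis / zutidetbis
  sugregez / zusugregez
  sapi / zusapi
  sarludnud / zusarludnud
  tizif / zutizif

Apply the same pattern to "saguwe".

Every pair shown (suffoz → zusuffoz, tidetbis → zutidetbis, sugregez → zusugregez, …) follows the same rule: add the prefix zu-.
So saguwe → zusaguwe.

zusaguwe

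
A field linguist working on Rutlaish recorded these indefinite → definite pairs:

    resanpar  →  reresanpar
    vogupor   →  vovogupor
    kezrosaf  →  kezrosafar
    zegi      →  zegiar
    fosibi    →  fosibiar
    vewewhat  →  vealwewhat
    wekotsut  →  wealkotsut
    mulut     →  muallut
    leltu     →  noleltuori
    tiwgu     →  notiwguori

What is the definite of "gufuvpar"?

gugufuvpar

resanpar and kezrosaf both have last vowel 'a' yet inflect differently (reresanpar, kezrosafar), so the last vowel is not what conditions the rule; the final letter is.
"gufuvpar" ends in -r. The stems ending in -r (resanpar → reresanpar, vogupor → vovogupor) repeat the first consonant+vowel as a prefix.
The other patterns: stems ending in -f or -i add -ar; stems ending in -t insert -al- after the first vowel; stems ending in -u add no- … -ori around the stem.
So gufuvpar → gugufuvpar.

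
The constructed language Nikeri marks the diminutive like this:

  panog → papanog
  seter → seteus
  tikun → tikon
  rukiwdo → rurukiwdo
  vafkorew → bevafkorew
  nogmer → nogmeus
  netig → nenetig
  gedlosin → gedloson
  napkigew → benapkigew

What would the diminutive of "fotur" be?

fotuus

netig and gedlosin both have last vowel 'i' yet inflect differently (nenetig, gedloson), so the last vowel is not what conditions the rule; the final letter is.
"fotur" ends in -r. The stems ending in -r (nogmer → nogmeus, seter → seteus) drop the final letter and add -us.
The other patterns: stems ending in -g or -o repeat the first consonant+vowel as a prefix; stems ending in -n change the last vowel to 'o'; stems ending in -w add the prefix be-.
So fotur → fotuus.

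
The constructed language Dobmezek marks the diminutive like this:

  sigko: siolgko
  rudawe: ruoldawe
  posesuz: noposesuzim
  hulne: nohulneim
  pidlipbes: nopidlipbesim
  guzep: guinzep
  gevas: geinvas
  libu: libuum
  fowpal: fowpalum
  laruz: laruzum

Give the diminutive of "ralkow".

"ralkow" begins with r-. The one such stem in the data (rudawe → ruoldawe) inserts -ol- after the first vowel (as does sigko), so the same rule applies.
The other patterns: stems beginning with h- or p- add no- … -im around the stem; stems beginning with g- insert -in- after the first vowel; stems beginning with f- or l- add -um.
So ralkow → raollkow.

raollkow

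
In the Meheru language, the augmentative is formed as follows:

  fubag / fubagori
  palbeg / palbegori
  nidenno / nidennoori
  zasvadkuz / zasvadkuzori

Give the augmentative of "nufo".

Every pair shown (fubag → fubagori, palbeg → palbegori, nidenno → nidennoori, …) follows the same rule: add -ori.
So nufo → nufoori.

nufoori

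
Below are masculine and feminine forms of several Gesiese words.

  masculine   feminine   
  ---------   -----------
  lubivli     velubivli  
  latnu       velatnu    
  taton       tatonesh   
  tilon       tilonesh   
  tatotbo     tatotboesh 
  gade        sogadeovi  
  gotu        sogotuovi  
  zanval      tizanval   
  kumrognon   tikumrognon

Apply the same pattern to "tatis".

tatisesh

latnu and gotu both end in -u yet inflect differently (velatnu, sogotuovi), so the final letter is not what conditions the rule; the first letter is.
"tatis" begins with t-. The stems beginning with t- (taton → tatonesh, tilon → tilonesh, tatotbo → tatotboesh) add -esh.
The other patterns: stems beginning with l- add the prefix ve-; stems beginning with g- add so- … -ovi around the stem; stems beginning with k- or z- add the prefix ti-.
So tatis → tatisesh.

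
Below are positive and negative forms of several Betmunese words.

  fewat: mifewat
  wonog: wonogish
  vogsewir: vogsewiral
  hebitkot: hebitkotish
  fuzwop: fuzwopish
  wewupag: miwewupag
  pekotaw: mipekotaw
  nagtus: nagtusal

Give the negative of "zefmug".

hebitkot and fewat both end in -t yet inflect differently (hebitkotish, mifewat), so the final letter is not what conditions the rule; the last vowel is.
"zefmug" has last vowel 'u'. The one such stem in the data (nagtus → nagtusal) adds -al, so the same rule applies.
So zefmug → zefmugal.

zefmugal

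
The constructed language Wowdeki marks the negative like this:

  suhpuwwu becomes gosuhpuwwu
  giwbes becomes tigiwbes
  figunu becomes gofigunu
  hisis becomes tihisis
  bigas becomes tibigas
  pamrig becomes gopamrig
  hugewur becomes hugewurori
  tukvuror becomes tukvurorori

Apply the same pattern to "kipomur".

hugewur and figunu both have last vowel 'u' yet inflect differently (hugewurori, gofigunu), so the last vowel is not what conditions the rule; the final letter is.
"kipomur" ends in -r. The stems ending in -r (hugewur → hugewurori, tukvuror → tukvurorori) add -ori.
So kipomur → kipomurori.

kipomurori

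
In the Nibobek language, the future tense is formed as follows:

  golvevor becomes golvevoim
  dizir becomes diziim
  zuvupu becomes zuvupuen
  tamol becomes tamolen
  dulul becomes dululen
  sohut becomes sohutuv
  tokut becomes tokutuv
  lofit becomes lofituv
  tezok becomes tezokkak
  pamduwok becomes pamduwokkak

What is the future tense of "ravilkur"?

golvevor and tamol both have last vowel 'o' yet inflect differently (golvevoim, tamolen), so the last vowel is not what conditions the rule; the final letter is.
"ravilkur" ends in -r. The stems ending in -r (golvevor → golvevoim, dizir → diziim) drop the final letter and add -im.
So ravilkur → ravilkuim.

ravilkuim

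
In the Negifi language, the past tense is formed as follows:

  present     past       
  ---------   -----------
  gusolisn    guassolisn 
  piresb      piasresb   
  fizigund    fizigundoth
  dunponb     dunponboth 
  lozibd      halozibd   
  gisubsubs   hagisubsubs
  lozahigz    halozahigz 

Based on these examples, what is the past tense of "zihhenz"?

zihhenzoth

piresb and dunponb both end in -b yet inflect differently (piasresb, dunponboth), so the final letter is not what conditions the rule; the second-to-last letter is.
"zihhenz" has second-to-last letter 'n'. The stems whose second-to-last letter is 'n' (fizigund → fizigundoth, dunponb → dunponboth) add -oth.
The other patterns: stems whose second-to-last letter is 's' insert -as- after the first vowel; stems whose second-to-last letter is 'b' or 'g' add the prefix ha-.
So zihhenz → zihhenzoth.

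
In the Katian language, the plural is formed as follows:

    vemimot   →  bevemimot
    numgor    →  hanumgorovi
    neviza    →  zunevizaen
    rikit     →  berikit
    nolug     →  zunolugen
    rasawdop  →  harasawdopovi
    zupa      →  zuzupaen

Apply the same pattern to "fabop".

hafabopovi

rasawdop and vemimot both have last vowel 'o' yet inflect differently (harasawdopovi, bevemimot), so the last vowel is not what conditions the rule; the final letter is.
"fabop" ends in -p. The one such stem in the data (rasawdop → harasawdopovi) adds ha- … -ovi around the stem, so the same rule applies.
The other patterns: stems ending in -t add the prefix be-; stems ending in -a or -g add zu- … -en around the stem.
So fabop → hafabopovi.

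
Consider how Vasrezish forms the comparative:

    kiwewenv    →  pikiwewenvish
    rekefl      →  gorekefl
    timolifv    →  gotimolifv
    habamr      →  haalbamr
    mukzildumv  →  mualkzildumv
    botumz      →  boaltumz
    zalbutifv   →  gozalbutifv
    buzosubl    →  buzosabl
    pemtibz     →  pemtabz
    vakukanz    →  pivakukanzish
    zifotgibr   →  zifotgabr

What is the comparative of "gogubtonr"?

pigogubtonrish

rekefl and buzosubl both end in -l yet inflect differently (gorekefl, buzosabl), so the final letter is not what conditions the rule; the second-to-last letter is.
"gogubtonr" has second-to-last letter 'n'. The stems whose second-to-last letter is 'n' (vakukanz → pivakukanzish, kiwewenv → pikiwewenvish) add pi- … -ish around the stem.
So gogubtonr → pigogubtonrish.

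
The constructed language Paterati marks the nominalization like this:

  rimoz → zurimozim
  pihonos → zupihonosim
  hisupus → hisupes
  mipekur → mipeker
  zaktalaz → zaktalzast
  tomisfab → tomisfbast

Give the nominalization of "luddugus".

pihonos and hisupus both end in -s yet inflect differently (zupihonosim, hisupes), so the final letter is not what conditions the rule; the last vowel is.
"luddugus" has last vowel 'u'. The stems whose last vowel is 'u' (hisupus → hisupes, mipekur → mipeker) change the last vowel to 'e'.
The other patterns: stems whose last vowel is 'o' add zu- … -im around the stem; stems whose last vowel is 'a' delete the last vowel and add -ast.
So luddugus → ludduges.

ludduges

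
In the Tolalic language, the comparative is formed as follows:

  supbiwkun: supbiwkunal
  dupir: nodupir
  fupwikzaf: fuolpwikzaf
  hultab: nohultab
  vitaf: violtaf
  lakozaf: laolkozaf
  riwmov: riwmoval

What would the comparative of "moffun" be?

moffunal

fupwikzaf and hultab both have last vowel 'a' yet inflect differently (fuolpwikzaf, nohultab), so the last vowel is not what conditions the rule; the final letter is.
"moffun" ends in -n. The one such stem in the data (supbiwkun → supbiwkunal) adds -al, so the same rule applies.
The other patterns: stems ending in -f insert -ol- after the first vowel; stems ending in -b or -r add the prefix no-.
So moffun → moffunal.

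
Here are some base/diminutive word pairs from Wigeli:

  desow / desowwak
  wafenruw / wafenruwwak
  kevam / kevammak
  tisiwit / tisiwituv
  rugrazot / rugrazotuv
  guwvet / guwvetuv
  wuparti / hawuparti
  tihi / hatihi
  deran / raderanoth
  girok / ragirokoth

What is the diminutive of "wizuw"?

wizuwwak

desow and rugrazot both have last vowel 'o' yet inflect differently (desowwak, rugrazotuv), so the last vowel is not what conditions the rule; the final letter is.
"wizuw" ends in -w. The stems ending in -w (desow → desowwak, wafenruw → wafenruwwak) double the final consonant and add -ak.
The other patterns: stems ending in -t add -uv; stems ending in -i add the prefix ha-; stems ending in -k or -n add ra- … -oth around the stem.
So wizuw → wizuwwak.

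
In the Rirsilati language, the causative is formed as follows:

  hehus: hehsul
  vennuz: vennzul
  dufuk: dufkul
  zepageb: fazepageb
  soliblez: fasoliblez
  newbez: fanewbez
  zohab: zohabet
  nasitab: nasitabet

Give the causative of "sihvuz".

sihvzul

vennuz and soliblez both end in -z yet inflect differently (vennzul, fasoliblez), so the final letter is not what conditions the rule; the last vowel is.
"sihvuz" has last vowel 'u'. The stems whose last vowel is 'u' (hehus → hehsul, vennuz → vennzul, dufuk → dufkul) delete the last vowel and add -ul.
The other patterns: stems whose last vowel is 'e' add the prefix fa-; stems whose last vowel is 'a' add -et.
So sihvuz → sihvzul.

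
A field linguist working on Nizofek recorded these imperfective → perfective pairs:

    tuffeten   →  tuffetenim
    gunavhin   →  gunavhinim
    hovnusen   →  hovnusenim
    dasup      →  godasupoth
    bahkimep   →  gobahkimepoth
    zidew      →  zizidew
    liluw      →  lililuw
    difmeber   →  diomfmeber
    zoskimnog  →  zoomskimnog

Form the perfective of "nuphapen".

"nuphapen" ends in -n. The stems ending in -n (tuffeten → tuffetenim, gunavhin → gunavhinim, hovnusen → hovnusenim) add -im.
The other patterns: stems ending in -p add go- … -oth around the stem; stems ending in -w repeat the first consonant+vowel as a prefix; stems ending in -g or -r insert -om- after the first vowel.
So nuphapen → nuphapenim.

nuphapenim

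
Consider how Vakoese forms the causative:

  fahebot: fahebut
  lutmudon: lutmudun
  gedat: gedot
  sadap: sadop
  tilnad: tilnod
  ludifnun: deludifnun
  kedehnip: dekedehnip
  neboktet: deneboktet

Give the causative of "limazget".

fahebot and gedat both end in -t yet inflect differently (fahebut, gedot), so the final letter is not what conditions the rule; the last vowel is.
"limazget" has last vowel 'e'. The one such stem in the data (neboktet → deneboktet) adds the prefix de-, so the same rule applies.
So limazget → delimazget.

delimazget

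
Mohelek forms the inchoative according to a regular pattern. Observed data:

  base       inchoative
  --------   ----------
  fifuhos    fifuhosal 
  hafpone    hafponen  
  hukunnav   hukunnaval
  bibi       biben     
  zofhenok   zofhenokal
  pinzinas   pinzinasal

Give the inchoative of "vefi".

vefen

hafpone and hukunnav both begin with h- yet inflect differently (hafponen, hukunnaval), so the first letter is not what conditions the rule; whether the stem ends in a vowel or a consonant is.
"vefi" ends in a vowel. The stems ending in a vowel (hafpone → hafponen, bibi → biben) drop the final letter and add -en.
So vefi → vefen.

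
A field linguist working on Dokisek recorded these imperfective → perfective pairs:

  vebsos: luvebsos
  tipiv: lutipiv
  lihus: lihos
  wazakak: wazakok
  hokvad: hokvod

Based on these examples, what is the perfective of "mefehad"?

vebsos and lihus both end in -s yet inflect differently (luvebsos, lihos), so the final letter is not what conditions the rule; the last vowel is.
"mefehad" has last vowel 'a'. The stems whose last vowel is 'a' (wazakak → wazakok, hokvad → hokvod) change the last vowel to 'o'.
The other pattern: stems whose last vowel is 'i' or 'o' add the prefix lu-.
So mefehad → mefehod.

mefehod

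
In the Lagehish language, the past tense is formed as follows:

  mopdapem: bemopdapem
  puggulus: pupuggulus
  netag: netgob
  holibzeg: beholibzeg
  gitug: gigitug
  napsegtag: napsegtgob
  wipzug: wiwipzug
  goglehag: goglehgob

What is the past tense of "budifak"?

gitug and holibzeg both end in -g yet inflect differently (gigitug, beholibzeg), so the final letter is not what conditions the rule; the last vowel is.
"budifak" has last vowel 'a'. The stems whose last vowel is 'a' (napsegtag → napsegtgob, netag → netgob, goglehag → goglehgob) delete the last vowel and add -ob.
The other patterns: stems whose last vowel is 'u' repeat the first consonant+vowel as a prefix; stems whose last vowel is 'e' add the prefix be-.
So budifak → budifkob.

budifkob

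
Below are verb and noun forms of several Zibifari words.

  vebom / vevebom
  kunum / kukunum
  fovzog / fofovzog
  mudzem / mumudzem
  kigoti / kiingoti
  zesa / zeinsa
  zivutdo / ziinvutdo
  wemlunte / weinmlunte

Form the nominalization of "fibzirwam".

vebom and zivutdo both have last vowel 'o' yet inflect differently (vevebom, ziinvutdo), so the last vowel is not what conditions the rule; whether the stem ends in a vowel or a consonant is.
"fibzirwam" ends in a consonant. The stems ending in a consonant (vebom → vevebom, kunum → kukunum, fovzog → fofovzog) repeat the first consonant+vowel as a prefix.
So fibzirwam → fifibzirwam.

fifibzirwam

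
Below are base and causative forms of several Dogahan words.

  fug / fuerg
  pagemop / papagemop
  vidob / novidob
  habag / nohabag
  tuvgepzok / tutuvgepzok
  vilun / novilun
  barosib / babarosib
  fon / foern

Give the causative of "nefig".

fon and vilun both end in -n yet inflect differently (foern, novilun), so the final letter is not what conditions the rule; the number of vowels is.
"nefig" has 2 vowels. The stems with 2 vowels (vidob → novidob, vilun → novilun, habag → nohabag) add the prefix no-.
So nefig → nonefig.

nonefig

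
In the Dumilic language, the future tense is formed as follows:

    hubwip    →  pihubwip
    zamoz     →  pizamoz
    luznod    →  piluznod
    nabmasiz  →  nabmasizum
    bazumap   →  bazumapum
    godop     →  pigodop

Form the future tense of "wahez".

bazumap and hubwip both end in -p yet inflect differently (bazumapum, pihubwip), so the final letter is not what conditions the rule; the number of vowels is.
"wahez" has 2 vowels. The stems with 2 vowels (hubwip → pihubwip, zamoz → pizamoz, godop → pigodop) add the prefix pi-.
The other pattern: stems with 3 vowels add -um.
So wahez → piwahez.

piwahez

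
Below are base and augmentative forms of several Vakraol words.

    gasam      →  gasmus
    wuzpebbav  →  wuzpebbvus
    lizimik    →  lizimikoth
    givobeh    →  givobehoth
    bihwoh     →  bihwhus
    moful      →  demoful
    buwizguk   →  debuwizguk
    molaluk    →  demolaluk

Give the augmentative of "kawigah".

givobeh and bihwoh both end in -h yet inflect differently (givobehoth, bihwhus), so the final letter is not what conditions the rule; the last vowel is.
"kawigah" has last vowel 'a'. The stems whose last vowel is 'a' (wuzpebbav → wuzpebbvus, gasam → gasmus) delete the last vowel and add -us.
The other patterns: stems whose last vowel is 'e' or 'i' add -oth; stems whose last vowel is 'u' add the prefix de-.
So kawigah → kawighus.

kawighus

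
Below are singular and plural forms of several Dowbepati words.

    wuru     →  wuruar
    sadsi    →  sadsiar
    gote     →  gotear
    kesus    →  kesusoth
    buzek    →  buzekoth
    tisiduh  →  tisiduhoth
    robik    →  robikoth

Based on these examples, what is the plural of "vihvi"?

vihviar

wuru and kesus both have last vowel 'u' yet inflect differently (wuruar, kesusoth), so the last vowel is not what conditions the rule; whether the stem ends in a vowel or a consonant is.
"vihvi" ends in a vowel. The stems ending in a vowel (wuru → wuruar, sadsi → sadsiar, gote → gotear) add -ar.
The other pattern: stems ending in a consonant add -oth.
So vihvi → vihviar.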